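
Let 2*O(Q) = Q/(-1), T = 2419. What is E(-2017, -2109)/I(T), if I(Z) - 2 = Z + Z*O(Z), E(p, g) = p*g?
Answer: -8507706/5846719 ≈ -1.4551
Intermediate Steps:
E(p, g) = g*p
O(Q) = -Q/2 (O(Q) = (Q/(-1))/2 = (Q*(-1))/2 = (-Q)/2 = -Q/2)
I(Z) = 2 + Z - Z²/2 (I(Z) = 2 + (Z + Z*(-Z/2)) = 2 + (Z - Z²/2) = 2 + Z - Z²/2)
E(-2017, -2109)/I(T) = (-2109*(-2017))/(2 + 2419 - ½*2419²) = 4253853/(2 + 2419 - ½*5851561) = 4253853/(2 + 2419 - 5851561/2) = 4253853/(-5846719/2) = 4253853*(-2/5846719) = -8507706/5846719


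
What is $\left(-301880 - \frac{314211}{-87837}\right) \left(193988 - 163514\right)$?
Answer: $- \frac{269348708747142}{29279} \approx -9.1994 \cdot 10^{9}$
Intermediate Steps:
$\left(-301880 - \frac{314211}{-87837}\right) \left(193988 - 163514\right) = \left(-301880 - - \frac{104737}{29279}\right) 30474 = \left(-301880 + \frac{104737}{29279}\right) 30474 = \left(- \frac{8838639783}{29279}\right) 30474 = - \frac{269348708747142}{29279}$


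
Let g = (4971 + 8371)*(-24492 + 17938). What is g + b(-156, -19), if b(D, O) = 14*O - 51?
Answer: -87443785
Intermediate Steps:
b(D, O) = -51 + 14*O
g = -87443468 (g = 13342*(-6554) = -87443468)
g + b(-156, -19) = -87443468 + (-51 + 14*(-19)) = -87443468 + (-51 - 266) = -87443468 - 317 = -87443785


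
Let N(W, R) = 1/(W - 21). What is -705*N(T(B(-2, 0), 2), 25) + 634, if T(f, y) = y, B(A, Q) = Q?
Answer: 12751/19 ≈ 671.11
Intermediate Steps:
N(W, R) = 1/(-21 + W)
-705*N(T(B(-2, 0), 2), 25) + 634 = -705/(-21 + 2) + 634 = -705/(-19) + 634 = -705*(-1/19) + 634 = 705/19 + 634 = 12751/19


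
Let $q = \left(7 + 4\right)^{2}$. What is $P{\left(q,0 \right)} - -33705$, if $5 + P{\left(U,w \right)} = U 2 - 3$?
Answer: $33939$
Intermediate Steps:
$q = 121$ ($q = 11^{2} = 121$)
$P{\left(U,w \right)} = -8 + 2 U$ ($P{\left(U,w \right)} = -5 + \left(U 2 - 3\right) = -5 + \left(2 U - 3\right) = -5 + \left(-3 + 2 U\right) = -8 + 2 U$)
$P{\left(q,0 \right)} - -33705 = \left(-8 + 2 \cdot 121\right) - -33705 = \left(-8 + 242\right) + 33705 = 234 + 33705 = 33939$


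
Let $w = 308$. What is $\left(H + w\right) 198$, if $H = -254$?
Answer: $10692$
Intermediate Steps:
$\left(H + w\right) 198 = \left(-254 + 308\right) 198 = 54 \cdot 198 = 10692$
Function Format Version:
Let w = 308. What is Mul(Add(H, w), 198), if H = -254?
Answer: 10692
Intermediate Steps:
Mul(Add(H, w), 198) = Mul(Add(-254, 308), 198) = Mul(54, 198) = 10692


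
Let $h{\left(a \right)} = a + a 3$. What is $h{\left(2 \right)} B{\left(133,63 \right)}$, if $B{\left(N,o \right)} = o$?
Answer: $504$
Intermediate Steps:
$h{\left(a \right)} = 4 a$ ($h{\left(a \right)} = a + 3 a = 4 a$)
$h{\left(2 \right)} B{\left(133,63 \right)} = 4 \cdot 2 \cdot 63 = 8 \cdot 63 = 504$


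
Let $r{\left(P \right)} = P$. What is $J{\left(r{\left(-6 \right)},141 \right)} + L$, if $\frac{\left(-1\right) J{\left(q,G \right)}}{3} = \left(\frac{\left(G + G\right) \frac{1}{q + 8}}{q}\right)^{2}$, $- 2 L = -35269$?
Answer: $\frac{63911}{4} \approx 15978.0$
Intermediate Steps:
$L = \frac{35269}{2}$ ($L = \left(- \frac{1}{2}\right) \left(-35269\right) = \frac{35269}{2} \approx 17635.0$)
$J{\left(q,G \right)} = - \frac{12 G^{2}}{q^{2} \left(8 + q\right)^{2}}$ ($J{\left(q,G \right)} = - 3 \left(\frac{\left(G + G\right) \frac{1}{q + 8}}{q}\right)^{2} = - 3 \left(\frac{2 G \frac{1}{8 + q}}{q}\right)^{2} = - 3 \left(\frac{2 G}{q \left(8 + q\right)}\right)^{2} = - 3 \frac{4 G^{2}}{q^{2} \left(8 + q\right)^{2}} = - \frac{12 G^{2}}{q^{2} \left(8 + q\right)^{2}}$)
$J{\left(r{\left(-6 \right)},141 \right)} + L = - \frac{12 \cdot 141^{2}}{36 \left(8 - 6\right)^{2}} + \frac{35269}{2} = \left(-12\right) 19881 \cdot \frac{1}{36} \cdot \frac{1}{4} + \frac{35269}{2} = - \frac{6627}{4} + \frac{35269}{2} = \frac{63911}{4}$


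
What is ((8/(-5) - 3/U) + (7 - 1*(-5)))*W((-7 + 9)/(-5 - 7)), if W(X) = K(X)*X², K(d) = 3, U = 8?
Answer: 401/480 ≈ 0.83542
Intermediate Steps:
W(X) = 3*X²
((8/(-5) - 3/U) + (7 - 1*(-5)))*W((-7 + 9)/(-5 - 7)) = ((8/(-5) - 3/8) + (7 - 1*(-5)))*(3*((-7 + 9)/(-5 - 7))²) = ((8*(-⅕) - 3*⅛) + (7 + 5))*(3*(2/(-12))²) = ((-8/5 - 3/8) + 12)*(3*(2*(-1/12))²) = (-79/40 + 12)*(3*(-⅙)²) = 401*(3*(1/36))/40 = (401/40)*(1/12) = 401/480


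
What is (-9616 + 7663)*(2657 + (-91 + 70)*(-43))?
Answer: -6952680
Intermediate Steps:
(-9616 + 7663)*(2657 + (-91 + 70)*(-43)) = -1953*(2657 - 21*(-43)) = -1953*(2657 + 903) = -1953*3560 = -6952680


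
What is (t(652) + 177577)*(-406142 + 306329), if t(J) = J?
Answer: -17789571177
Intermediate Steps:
(t(652) + 177577)*(-406142 + 306329) = (652 + 177577)*(-406142 + 306329) = 178229*(-99813) = -17789571177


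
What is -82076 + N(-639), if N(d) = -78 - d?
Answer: -81515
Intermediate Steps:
-82076 + N(-639) = -82076 + (-78 - 1*(-639)) = -82076 + (-78 + 639) = -82076 + 561 = -81515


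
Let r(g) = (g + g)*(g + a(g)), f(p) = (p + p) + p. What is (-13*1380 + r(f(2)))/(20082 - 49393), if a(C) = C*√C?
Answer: 17868/29311 - 72*√6/29311 ≈ 0.60358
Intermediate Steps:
f(p) = 3*p (f(p) = 2*p + p = 3*p)
a(C) = C^(3/2)
r(g) = 2*g*(g + g^(3/2)) (r(g) = (g + g)*(g + g^(3/2)) = (2*g)*(g + g^(3/2)) = 2*g*(g + g^(3/2)))
(-13*1380 + r(f(2)))/(20082 - 49393) = (-13*1380 + 2*(3*2)*(3*2 + (3*2)^(3/2)))/(20082 - 49393) = (-17940 + 2*6*(6 + 6^(3/2)))/(-29311) = (-17940 + 2*6*(6 + 6*√6))*(-1/29311) = (-17940 + (72 + 72*√6))*(-1/29311) = (-17868 + 72*√6)*(-1/29311) = 17868/29311 - 72*√6/29311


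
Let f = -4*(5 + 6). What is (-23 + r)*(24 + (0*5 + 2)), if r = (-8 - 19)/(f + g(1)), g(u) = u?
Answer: -25012/43 ≈ -581.67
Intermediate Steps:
f = -44 (f = -4*11 = -44)
r = 27/43 (r = (-8 - 19)/(-44 + 1) = -27/(-43) = -27*(-1/43) = 27/43 ≈ 0.62791)
(-23 + r)*(24 + (0*5 + 2)) = (-23 + 27/43)*(24 + (0*5 + 2)) = -962*(24 + (0 + 2))/43 = -962*(24 + 2)/43 = -962/43*26 = -25012/43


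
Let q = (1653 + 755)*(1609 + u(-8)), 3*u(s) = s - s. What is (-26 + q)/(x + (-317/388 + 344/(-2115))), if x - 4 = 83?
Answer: 3179447876520/70590013 ≈ 45041.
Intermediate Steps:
u(s) = 0 (u(s) = (s - s)/3 = (⅓)*0 = 0)
x = 87 (x = 4 + 83 = 87)
q = 3874472 (q = (1653 + 755)*(1609 + 0) = 2408*1609 = 3874472)
(-26 + q)/(x + (-317/388 + 344/(-2115))) = (-26 + 3874472)/(87 + (-317/388 + 344/(-2115))) = 3874446/(87 + (-317*1/388 + 344*(-1/2115))) = 3874446/(87 + (-317/388 - 344/2115)) = 3874446/(87 - 803927/820620) = 3874446/(70590013/820620) = 3874446*(820620/70590013) = 3179447876520/70590013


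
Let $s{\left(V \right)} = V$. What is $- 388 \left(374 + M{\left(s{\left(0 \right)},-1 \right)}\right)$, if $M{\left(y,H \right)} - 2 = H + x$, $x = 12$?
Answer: $-150156$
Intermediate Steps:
$M{\left(y,H \right)} = 14 + H$ ($M{\left(y,H \right)} = 2 + \left(H + 12\right) = 2 + \left(12 + H\right) = 14 + H$)
$- 388 \left(374 + M{\left(s{\left(0 \right)},-1 \right)}\right) = - 388 \left(374 + \left(14 - 1\right)\right) = - 388 \left(374 + 13\right) = \left(-388\right) 387 = -150156$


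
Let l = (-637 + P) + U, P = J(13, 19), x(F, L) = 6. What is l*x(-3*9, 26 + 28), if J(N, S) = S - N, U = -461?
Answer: -6552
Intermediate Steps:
P = 6 (P = 19 - 1*13 = 19 - 13 = 6)
l = -1092 (l = (-637 + 6) - 461 = -631 - 461 = -1092)
l*x(-3*9, 26 + 28) = -1092*6 = -6552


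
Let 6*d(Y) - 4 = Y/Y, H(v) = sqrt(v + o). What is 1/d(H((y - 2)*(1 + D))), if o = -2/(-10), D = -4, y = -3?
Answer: 6/5 ≈ 1.2000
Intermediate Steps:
o = 1/5 (o = -2*(-1/10) = 1/5 ≈ 0.20000)
H(v) = sqrt(1/5 + v) (H(v) = sqrt(v + 1/5) = sqrt(1/5 + v))
d(Y) = 5/6 (d(Y) = 2/3 + (Y/Y)/6 = 2/3 + (1/6)*1 = 2/3 + 1/6 = 5/6)
1/d(H((y - 2)*(1 + D))) = 1/(5/6) = 6/5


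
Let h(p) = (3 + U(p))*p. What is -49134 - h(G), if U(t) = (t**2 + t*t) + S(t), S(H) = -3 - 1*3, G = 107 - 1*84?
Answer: -73399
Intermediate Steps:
G = 23 (G = 107 - 84 = 23)
S(H) = -6 (S(H) = -3 - 3 = -6)
U(t) = -6 + 2*t**2 (U(t) = (t**2 + t*t) - 6 = (t**2 + t**2) - 6 = 2*t**2 - 6 = -6 + 2*t**2)
h(p) = p*(-3 + 2*p**2) (h(p) = (3 + (-6 + 2*p**2))*p = (-3 + 2*p**2)*p = p*(-3 + 2*p**2))
-49134 - h(G) = -49134 - 23*(-3 + 2*23**2) = -49134 - 23*(-3 + 2*529) = -49134 - 23*(-3 + 1058) = -49134 - 23*1055 = -49134 - 1*24265 = -49134 - 24265 = -73399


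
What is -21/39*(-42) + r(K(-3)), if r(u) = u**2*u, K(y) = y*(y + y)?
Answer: 76110/13 ≈ 5854.6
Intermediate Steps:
K(y) = 2*y**2 (K(y) = y*(2*y) = 2*y**2)
r(u) = u**3
-21/39*(-42) + r(K(-3)) = -21/39*(-42) + (2*(-3)**2)**3 = -21*1/39*(-42) + (2*9)**3 = -7/13*(-42) + 18**3 = 294/13 + 5832 = 76110/13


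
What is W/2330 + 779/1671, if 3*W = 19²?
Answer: 672049/1297810 ≈ 0.51783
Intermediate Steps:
W = 361/3 (W = (⅓)*19² = (⅓)*361 = 361/3 ≈ 120.33)
W/2330 + 779/1671 = (361/3)/2330 + 779/1671 = (361/3)*(1/2330) + 779*(1/1671) = 361/6990 + 779/1671 = 672049/1297810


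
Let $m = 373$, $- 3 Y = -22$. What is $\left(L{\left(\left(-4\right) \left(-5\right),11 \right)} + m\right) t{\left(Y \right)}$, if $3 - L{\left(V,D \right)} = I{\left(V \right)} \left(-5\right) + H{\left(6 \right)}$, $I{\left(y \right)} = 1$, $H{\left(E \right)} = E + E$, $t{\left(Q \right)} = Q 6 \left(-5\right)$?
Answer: $-81180$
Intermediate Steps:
$Y = \frac{22}{3}$ ($Y = \left(- \frac{1}{3}\right) \left(-22\right) = \frac{22}{3} \approx 7.3333$)
$t{\left(Q \right)} = - 30 Q$ ($t{\left(Q \right)} = 6 Q \left(-5\right) = - 30 Q$)
$H{\left(E \right)} = 2 E$
$L{\left(V,D \right)} = -4$ ($L{\left(V,D \right)} = 3 - \left(1 \left(-5\right) + 2 \cdot 6\right) = 3 - \left(-5 + 12\right) = 3 - 7 = -4$)
$\left(L{\left(\left(-4\right) \left(-5\right),11 \right)} + m\right) t{\left(Y \right)} = \left(-4 + 373\right) \left(\left(-30\right) \frac{22}{3}\right) = 369 \left(-220\right) = -81180$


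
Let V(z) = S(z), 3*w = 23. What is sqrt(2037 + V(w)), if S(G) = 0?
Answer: sqrt(2037) ≈ 45.133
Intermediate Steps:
w = 23/3 (w = (1/3)*23 = 23/3 ≈ 7.6667)
V(z) = 0
sqrt(2037 + V(w)) = sqrt(2037 + 0) = sqrt(2037)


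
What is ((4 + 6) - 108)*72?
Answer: -7056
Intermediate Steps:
((4 + 6) - 108)*72 = (10 - 108)*72 = -98*72 = -7056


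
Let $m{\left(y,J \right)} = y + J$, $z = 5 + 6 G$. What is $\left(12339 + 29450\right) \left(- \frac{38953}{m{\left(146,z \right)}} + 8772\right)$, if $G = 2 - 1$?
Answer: $\frac{55924171039}{157} \approx 3.5621 \cdot 10^{8}$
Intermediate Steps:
$G = 1$
$z = 11$ ($z = 5 + 6 \cdot 1 = 5 + 6 = 11$)
$m{\left(y,J \right)} = J + y$
$\left(12339 + 29450\right) \left(- \frac{38953}{m{\left(146,z \right)}} + 8772\right) = \left(12339 + 29450\right) \left(- \frac{38953}{11 + 146} + 8772\right) = 41789 \left(- \frac{38953}{157} + 8772\right) = 41789 \cdot \frac{1338251}{157} = \frac{55924171039}{157}$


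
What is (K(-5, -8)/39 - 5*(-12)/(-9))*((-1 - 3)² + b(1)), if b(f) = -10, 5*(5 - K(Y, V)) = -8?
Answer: -2534/65 ≈ -38.985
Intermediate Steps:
K(Y, V) = 33/5 (K(Y, V) = 5 - ⅕*(-8) = 5 + 8/5 = 33/5)
(K(-5, -8)/39 - 5*(-12)/(-9))*((-1 - 3)² + b(1)) = ((33/5)/39 - 5*(-12)/(-9))*((-1 - 3)² - 10) = ((33/5)*(1/39) + 60*(-⅑))*((-4)² - 10) = (11/65 - 20/3)*(16 - 10) = -1267/195*6 = -2534/65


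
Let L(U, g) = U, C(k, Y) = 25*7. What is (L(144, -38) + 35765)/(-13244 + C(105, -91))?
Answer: -35909/13069 ≈ -2.7476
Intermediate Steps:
C(k, Y) = 175
(L(144, -38) + 35765)/(-13244 + C(105, -91)) = (144 + 35765)/(-13244 + 175) = 35909/(-13069) = 35909*(-1/13069) = -35909/13069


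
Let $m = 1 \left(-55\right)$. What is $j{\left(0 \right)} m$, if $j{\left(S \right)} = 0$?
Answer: $0$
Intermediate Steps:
$m = -55$
$j{\left(0 \right)} m = 0 \left(-55\right) = 0$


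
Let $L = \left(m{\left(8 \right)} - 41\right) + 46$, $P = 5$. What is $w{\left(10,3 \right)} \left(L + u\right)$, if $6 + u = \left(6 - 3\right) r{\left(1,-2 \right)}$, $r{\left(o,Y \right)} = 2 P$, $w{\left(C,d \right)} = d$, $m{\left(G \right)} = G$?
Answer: $111$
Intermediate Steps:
$L = 13$ ($L = \left(8 - 41\right) + 46 = -33 + 46 = 13$)
$r{\left(o,Y \right)} = 10$ ($r{\left(o,Y \right)} = 2 \cdot 5 = 10$)
$u = 24$ ($u = -6 + \left(6 - 3\right) 10 = -6 + 3 \cdot 10 = -6 + 30 = 24$)
$w{\left(10,3 \right)} \left(L + u\right) = 3 \left(13 + 24\right) = 3 \cdot 37 = 111$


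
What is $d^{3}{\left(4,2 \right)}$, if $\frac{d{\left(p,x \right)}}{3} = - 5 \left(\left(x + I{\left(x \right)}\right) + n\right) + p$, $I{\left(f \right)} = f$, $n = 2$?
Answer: $-474552$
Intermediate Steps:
$d{\left(p,x \right)} = -30 - 30 x + 3 p$ ($d{\left(p,x \right)} = 3 \left(- 5 \left(\left(x + x\right) + 2\right) + p\right) = 3 \left(- 5 \left(2 x + 2\right) + p\right) = 3 \left(- 5 \left(2 + 2 x\right) + p\right) = 3 \left(\left(-10 - 10 x\right) + p\right) = 3 \left(-10 + p - 10 x\right) = -30 - 30 x + 3 p$)
$d^{3}{\left(4,2 \right)} = \left(-30 - 60 + 3 \cdot 4\right)^{3} = \left(-30 - 60 + 12\right)^{3} = \left(-78\right)^{3} = -474552$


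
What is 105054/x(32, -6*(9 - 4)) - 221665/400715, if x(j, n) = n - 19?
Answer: -1203073577/561001 ≈ -2144.5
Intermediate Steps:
x(j, n) = -19 + n
105054/x(32, -6*(9 - 4)) - 221665/400715 = 105054/(-19 - 6*(9 - 4)) - 221665/400715 = 105054/(-19 - 6*5) - 221665*1/400715 = 105054/(-19 - 30) - 44333/80143 = 105054/(-49) - 44333/80143 = 105054*(-1/49) - 44333/80143 = -105054/49 - 44333/80143 = -1203073577/561001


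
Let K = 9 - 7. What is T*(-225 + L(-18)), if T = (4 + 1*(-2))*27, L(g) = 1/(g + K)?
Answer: -97227/8 ≈ -12153.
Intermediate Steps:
K = 2
L(g) = 1/(2 + g) (L(g) = 1/(g + 2) = 1/(2 + g))
T = 54 (T = (4 - 2)*27 = 2*27 = 54)
T*(-225 + L(-18)) = 54*(-225 + 1/(2 - 18)) = 54*(-225 + 1/(-16)) = 54*(-225 - 1/16) = 54*(-3601/16) = -97227/8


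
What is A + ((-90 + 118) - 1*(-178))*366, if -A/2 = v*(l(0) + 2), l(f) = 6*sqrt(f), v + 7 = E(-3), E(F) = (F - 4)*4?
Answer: 75536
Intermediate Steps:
E(F) = -16 + 4*F (E(F) = (-4 + F)*4 = -16 + 4*F)
v = -35 (v = -7 + (-16 + 4*(-3)) = -7 + (-16 - 12) = -7 - 28 = -35)
A = 140 (A = -(-70)*(6*sqrt(0) + 2) = -(-70)*(6*0 + 2) = -(-70)*(0 + 2) = -(-70)*2 = -2*(-70) = 140)
A + ((-90 + 118) - 1*(-178))*366 = 140 + ((-90 + 118) - 1*(-178))*366 = 140 + (28 + 178)*366 = 140 + 206*366 = 140 + 75396 = 75536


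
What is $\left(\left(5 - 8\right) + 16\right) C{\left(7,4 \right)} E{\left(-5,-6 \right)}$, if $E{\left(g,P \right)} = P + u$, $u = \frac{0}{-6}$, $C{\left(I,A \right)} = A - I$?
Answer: $234$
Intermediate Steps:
$u = 0$ ($u = 0 \left(- \frac{1}{6}\right) = 0$)
$E{\left(g,P \right)} = P$ ($E{\left(g,P \right)} = P + 0 = P$)
$\left(\left(5 - 8\right) + 16\right) C{\left(7,4 \right)} E{\left(-5,-6 \right)} = \left(\left(5 - 8\right) + 16\right) \left(4 - 7\right) \left(-6\right) = \left(-3 + 16\right) \left(4 - 7\right) \left(-6\right) = 13 \left(-3\right) \left(-6\right) = \left(-39\right) \left(-6\right) = 234$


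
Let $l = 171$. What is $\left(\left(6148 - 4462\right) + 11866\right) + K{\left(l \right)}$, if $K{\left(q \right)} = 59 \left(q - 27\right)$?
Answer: $22048$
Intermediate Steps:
$K{\left(q \right)} = -1593 + 59 q$ ($K{\left(q \right)} = 59 \left(q + \left(-66 + 39\right)\right) = 59 \left(q - 27\right) = 59 \left(-27 + q\right) = -1593 + 59 q$)
$\left(\left(6148 - 4462\right) + 11866\right) + K{\left(l \right)} = \left(\left(6148 - 4462\right) + 11866\right) + \left(-1593 + 59 \cdot 171\right) = \left(1686 + 11866\right) + \left(-1593 + 10089\right) = 13552 + 8496 = 22048$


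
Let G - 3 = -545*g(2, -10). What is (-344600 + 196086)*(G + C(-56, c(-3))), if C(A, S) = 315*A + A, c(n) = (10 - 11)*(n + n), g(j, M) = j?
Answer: 2789538462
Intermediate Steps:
c(n) = -2*n
G = -1087 (G = 3 - 545*2 = 3 - 1090 = -1087)
C(A, S) = 316*A
(-344600 + 196086)*(G + C(-56, c(-3))) = (-344600 + 196086)*(-1087 + 316*(-56)) = -148514*(-1087 - 17696) = -148514*(-18783) = 2789538462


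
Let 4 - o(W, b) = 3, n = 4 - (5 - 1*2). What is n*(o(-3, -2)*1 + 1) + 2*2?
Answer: 6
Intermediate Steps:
n = 1 (n = 4 - (5 - 2) = 4 - 1*3 = 4 - 3 = 1)
o(W, b) = 1 (o(W, b) = 4 - 1*3 = 4 - 3 = 1)
n*(o(-3, -2)*1 + 1) + 2*2 = 1*(1*1 + 1) + 2*2 = 1*(1 + 1) + 4 = 1*2 + 4 = 2 + 4 = 6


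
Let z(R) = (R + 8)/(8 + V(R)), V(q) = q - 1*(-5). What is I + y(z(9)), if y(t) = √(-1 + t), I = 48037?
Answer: 48037 + I*√110/22 ≈ 48037.0 + 0.47673*I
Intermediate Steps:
V(q) = 5 + q (V(q) = q + 5 = 5 + q)
z(R) = (8 + R)/(13 + R) (z(R) = (R + 8)/(8 + (5 + R)) = (8 + R)/(13 + R))
I + y(z(9)) = 48037 + √(-1 + (8 + 9)/(13 + 9)) = 48037 + √(-1 + 17/22) = 48037 + √(-5/22) = 48037 + I*√110/22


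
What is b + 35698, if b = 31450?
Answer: 67148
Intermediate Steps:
b + 35698 = 31450 + 35698 = 67148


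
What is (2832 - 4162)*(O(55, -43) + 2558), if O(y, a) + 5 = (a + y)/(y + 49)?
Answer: -44143365/13 ≈ -3.3956e+6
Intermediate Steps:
O(y, a) = -5 + (a + y)/(49 + y) (O(y, a) = -5 + (a + y)/(y + 49) = -5 + (a + y)/(49 + y))
(2832 - 4162)*(O(55, -43) + 2558) = (2832 - 4162)*((-245 - 43 - 4*55)/(49 + 55) + 2558) = -1330*((-245 - 43 - 220)/104 + 2558) = -1330*((1/104)*(-508) + 2558) = -1330*(-127/26 + 2558) = -1330*66381/26 = -44143365/13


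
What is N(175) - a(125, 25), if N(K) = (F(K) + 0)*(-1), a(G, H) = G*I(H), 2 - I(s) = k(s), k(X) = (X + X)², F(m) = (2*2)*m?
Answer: 311550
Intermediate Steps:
F(m) = 4*m
k(X) = 4*X² (k(X) = (2*X)² = 4*X²)
I(s) = 2 - 4*s²
a(G, H) = G*(2 - 4*H²)
N(K) = -4*K (N(K) = (4*K + 0)*(-1) = (4*K)*(-1) = -4*K)
N(175) - a(125, 25) = -4*175 - 2*125*(1 - 2*25²) = -700 - 2*125*(1 - 2*625) = -700 - 2*125*(1 - 1250) = -700 - 2*125*(-1249) = -700 - 1*(-312250) = -700 + 312250 = 311550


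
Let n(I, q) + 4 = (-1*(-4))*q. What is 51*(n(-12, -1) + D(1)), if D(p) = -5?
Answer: -663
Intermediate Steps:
n(I, q) = -4 + 4*q (n(I, q) = -4 + (-1*(-4))*q = -4 + 4*q)
51*(n(-12, -1) + D(1)) = 51*((-4 + 4*(-1)) - 5) = 51*((-4 - 4) - 5) = 51*(-8 - 5) = 51*(-13) = -663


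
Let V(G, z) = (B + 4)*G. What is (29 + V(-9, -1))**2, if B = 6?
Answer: 3721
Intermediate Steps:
V(G, z) = 10*G (V(G, z) = (6 + 4)*G = 10*G)
(29 + V(-9, -1))**2 = (29 + 10*(-9))**2 = (29 - 90)**2 = (-61)**2 = 3721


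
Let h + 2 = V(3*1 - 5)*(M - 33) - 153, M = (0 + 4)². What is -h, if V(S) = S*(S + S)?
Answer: 291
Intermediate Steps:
M = 16 (M = 4² = 16)
V(S) = 2*S² (V(S) = S*(2*S) = 2*S²)
h = -291 (h = -2 + ((2*(3*1 - 5)²)*(16 - 33) - 153) = -2 + ((2*(3 - 5)²)*(-17) - 153) = -2 + ((2*(-2)²)*(-17) - 153) = -2 + ((2*4)*(-17) - 153) = -2 + (8*(-17) - 153) = -2 + (-136 - 153) = -2 - 289 = -291)
-h = -1*(-291) = 291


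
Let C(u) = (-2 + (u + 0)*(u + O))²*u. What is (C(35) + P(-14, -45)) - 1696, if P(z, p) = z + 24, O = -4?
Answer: 41049429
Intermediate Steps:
P(z, p) = 24 + z
C(u) = u*(-2 + u*(-4 + u))² (C(u) = (-2 + (u + 0)*(u - 4))²*u = (-2 + u*(-4 + u))²*u = u*(-2 + u*(-4 + u))²)
(C(35) + P(-14, -45)) - 1696 = (35*(2 - 1*35² + 4*35)² + (24 - 14)) - 1696 = (35*(2 - 1*1225 + 140)² + 10) - 1696 = (35*(2 - 1225 + 140)² + 10) - 1696 = (35*(-1083)² + 10) - 1696 = (35*1172889 + 10) - 1696 = (41051115 + 10) - 1696 = 41051125 - 1696 = 41049429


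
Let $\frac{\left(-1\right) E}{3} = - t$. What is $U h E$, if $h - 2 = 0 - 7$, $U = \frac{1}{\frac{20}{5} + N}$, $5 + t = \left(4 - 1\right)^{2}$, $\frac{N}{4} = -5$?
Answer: $\frac{15}{4} \approx 3.75$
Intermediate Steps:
$N = -20$ ($N = 4 \left(-5\right) = -20$)
$t = 4$ ($t = -5 + \left(4 - 1\right)^{2} = -5 + 3^{2} = -5 + 9 = 4$)
$E = 12$ ($E = - 3 \left(\left(-1\right) 4\right) = \left(-3\right) \left(-4\right) = 12$)
$U = - \frac{1}{16}$ ($U = \frac{1}{\frac{20}{5} - 20} = \frac{1}{20 \cdot \frac{1}{5} - 20} = \frac{1}{4 - 20} = \frac{1}{-16} = - \frac{1}{16} \approx -0.0625$)
$h = -5$ ($h = 2 + \left(0 - 7\right) = 2 - 7 = -5$)
$U h E = \left(- \frac{1}{16}\right) \left(-5\right) 12 = \frac{5}{16} \cdot 12 = \frac{15}{4}$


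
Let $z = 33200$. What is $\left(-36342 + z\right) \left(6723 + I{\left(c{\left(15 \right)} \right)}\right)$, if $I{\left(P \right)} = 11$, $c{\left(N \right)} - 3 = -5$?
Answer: $-21158228$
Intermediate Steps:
$c{\left(N \right)} = -2$ ($c{\left(N \right)} = 3 - 5 = -2$)
$\left(-36342 + z\right) \left(6723 + I{\left(c{\left(15 \right)} \right)}\right) = \left(-36342 + 33200\right) \left(6723 + 11\right) = \left(-3142\right) 6734 = -21158228$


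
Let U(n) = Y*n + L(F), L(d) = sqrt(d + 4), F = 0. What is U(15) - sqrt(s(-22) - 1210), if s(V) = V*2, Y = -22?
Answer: -328 - I*sqrt(1254) ≈ -328.0 - 35.412*I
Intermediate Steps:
s(V) = 2*V
L(d) = sqrt(4 + d)
U(n) = 2 - 22*n (U(n) = -22*n + sqrt(4 + 0) = -22*n + sqrt(4) = -22*n + 2 = 2 - 22*n)
U(15) - sqrt(s(-22) - 1210) = (2 - 22*15) - sqrt(2*(-22) - 1210) = (2 - 330) - sqrt(-44 - 1210) = -328 - sqrt(-1254) = -328 - I*sqrt(1254)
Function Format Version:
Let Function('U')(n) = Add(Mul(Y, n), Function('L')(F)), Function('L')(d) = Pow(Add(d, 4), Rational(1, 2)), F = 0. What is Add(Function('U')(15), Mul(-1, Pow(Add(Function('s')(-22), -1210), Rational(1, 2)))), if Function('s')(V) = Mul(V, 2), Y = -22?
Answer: Add(-328, Mul(-1, I, Pow(1254, Rational(1, 2)))) ≈ Add(-328.00, Mul(-35.412, I))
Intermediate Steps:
Function('s')(V) = Mul(2, V)
Function('L')(d) = Pow(Add(4, d), Rational(1, 2))
Function('U')(n) = Add(2, Mul(-22, n)) (Function('U')(n) = Add(Mul(-22, n), Pow(Add(4, 0), Rational(1, 2))) = Add(Mul(-22, n), Pow(4, Rational(1, 2))) = Add(Mul(-22, n), 2) = Add(2, Mul(-22, n)))
Add(Function('U')(15), Mul(-1, Pow(Add(Function('s')(-22), -1210), Rational(1, 2)))) = Add(Add(2, Mul(-22, 15)), Mul(-1, Pow(Add(Mul(2, -22), -1210), Rational(1, 2)))) = Add(Add(2, -330), Mul(-1, Pow(Add(-44, -1210), Rational(1, 2)))) = Add(-328, Mul(-1, Pow(-1254, Rational(1, 2)))) = Add(-328, Mul(-1, Mul(I, Pow(1254, Rational(1, 2))))) = Add(-328, Mul(-1, I, Pow(1254, Rational(1, 2))))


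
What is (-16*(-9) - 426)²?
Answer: 79524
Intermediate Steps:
(-16*(-9) - 426)² = (144 - 426)² = (-282)² = 79524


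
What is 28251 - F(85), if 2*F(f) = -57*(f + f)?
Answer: 33096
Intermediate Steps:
F(f) = -57*f (F(f) = (-57*(f + f))/2 = (-114*f)/2 = -57*f)
28251 - F(85) = 28251 - (-57)*85 = 28251 - 1*(-4845) = 28251 + 4845 = 33096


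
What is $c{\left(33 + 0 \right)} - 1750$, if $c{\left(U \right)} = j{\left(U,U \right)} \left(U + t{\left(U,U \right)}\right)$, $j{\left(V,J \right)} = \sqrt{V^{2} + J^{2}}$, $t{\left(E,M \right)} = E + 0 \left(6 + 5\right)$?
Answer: $-1750 + 2178 \sqrt{2} \approx 1330.2$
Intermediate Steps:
$t{\left(E,M \right)} = E$ ($t{\left(E,M \right)} = E + 0 \cdot 11 = E + 0 = E$)
$j{\left(V,J \right)} = \sqrt{J^{2} + V^{2}}$
$c{\left(U \right)} = 2 U \sqrt{2} \sqrt{U^{2}}$ ($c{\left(U \right)} = \sqrt{U^{2} + U^{2}} \left(U + U\right) = \sqrt{2 U^{2}} \cdot 2 U = \sqrt{2} \sqrt{U^{2}} \cdot 2 U = 2 U \sqrt{2} \sqrt{U^{2}}$)
$c{\left(33 + 0 \right)} - 1750 = 2 \left(33 + 0\right) \sqrt{2} \sqrt{\left(33 + 0\right)^{2}} - 1750 = 2 \cdot 33 \sqrt{2} \sqrt{33^{2}} - 1750 = 2 \cdot 33 \sqrt{2} \sqrt{1089} - 1750 = 2 \cdot 33 \sqrt{2} \cdot 33 - 1750 = 2178 \sqrt{2} - 1750 = -1750 + 2178 \sqrt{2}$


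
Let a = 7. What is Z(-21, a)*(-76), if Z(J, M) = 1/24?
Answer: -19/6 ≈ -3.1667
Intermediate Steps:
Z(J, M) = 1/24
Z(-21, a)*(-76) = (1/24)*(-76) = -19/6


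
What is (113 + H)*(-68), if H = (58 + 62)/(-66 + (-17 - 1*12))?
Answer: -144364/19 ≈ -7598.1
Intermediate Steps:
H = -24/19 (H = 120/(-66 + (-17 - 12)) = 120/(-66 - 29) = 120/(-95) = 120*(-1/95) = -24/19 ≈ -1.2632)
(113 + H)*(-68) = (113 - 24/19)*(-68) = (2123/19)*(-68) = -144364/19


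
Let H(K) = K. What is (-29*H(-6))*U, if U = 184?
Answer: 32016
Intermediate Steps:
(-29*H(-6))*U = -29*(-6)*184 = 174*184 = 32016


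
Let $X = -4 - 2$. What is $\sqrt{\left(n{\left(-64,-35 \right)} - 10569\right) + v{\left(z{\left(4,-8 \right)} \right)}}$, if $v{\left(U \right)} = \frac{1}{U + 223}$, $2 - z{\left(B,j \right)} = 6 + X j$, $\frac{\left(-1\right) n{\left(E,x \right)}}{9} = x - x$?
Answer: $\frac{i \sqrt{34338662}}{57} \approx 102.81 i$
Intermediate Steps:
$X = -6$
$n{\left(E,x \right)} = 0$ ($n{\left(E,x \right)} = - 9 \left(x - x\right) = \left(-9\right) 0 = 0$)
$z{\left(B,j \right)} = -4 + 6 j$ ($z{\left(B,j \right)} = 2 - \left(6 - 6 j\right) = 2 + \left(-6 + 6 j\right) = -4 + 6 j$)
$v{\left(U \right)} = \frac{1}{223 + U}$
$\sqrt{\left(n{\left(-64,-35 \right)} - 10569\right) + v{\left(z{\left(4,-8 \right)} \right)}} = \sqrt{\left(0 - 10569\right) + \frac{1}{223 + \left(-4 + 6 \left(-8\right)\right)}} = \sqrt{-10569 + \frac{1}{223 - 52}} = \sqrt{-10569 + \frac{1}{171}} = \sqrt{- \frac{1807298}{171}} = \frac{i \sqrt{34338662}}{57}$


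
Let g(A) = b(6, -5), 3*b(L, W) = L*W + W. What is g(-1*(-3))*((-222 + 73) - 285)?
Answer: 15190/3 ≈ 5063.3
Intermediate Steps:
b(L, W) = W/3 + L*W/3 (b(L, W) = (L*W + W)/3 = (W + L*W)/3 = W/3 + L*W/3)
g(A) = -35/3 (g(A) = (⅓)*(-5)*(1 + 6) = (⅓)*(-5)*7 = -35/3)
g(-1*(-3))*((-222 + 73) - 285) = -35*((-222 + 73) - 285)/3 = -35*(-149 - 285)/3 = -35/3*(-434) = 15190/3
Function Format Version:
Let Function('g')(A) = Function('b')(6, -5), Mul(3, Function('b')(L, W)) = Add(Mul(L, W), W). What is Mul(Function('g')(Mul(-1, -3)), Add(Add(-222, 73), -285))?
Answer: Rational(15190, 3) ≈ 5063.3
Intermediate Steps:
Function('b')(L, W) = Add(Mul(Rational(1, 3), W), Mul(Rational(1, 3), L, W)) (Function('b')(L, W) = Mul(Rational(1, 3), Add(Mul(L, W), W)) = Mul(Rational(1, 3), Add(W, Mul(L, W))) = Add(Mul(Rational(1, 3), W), Mul(Rational(1, 3), L, W)))
Function('g')(A) = Rational(-35, 3) (Function('g')(A) = Mul(Rational(1, 3), -5, Add(1, 6)) = Mul(Rational(1, 3), -5, 7) = Rational(-35, 3))
Mul(Function('g')(Mul(-1, -3)), Add(Add(-222, 73), -285)) = Mul(Rational(-35, 3), Add(Add(-222, 73), -285)) = Mul(Rational(-35, 3), Add(-149, -285)) = Mul(Rational(-35, 3), -434) = Rational(15190, 3)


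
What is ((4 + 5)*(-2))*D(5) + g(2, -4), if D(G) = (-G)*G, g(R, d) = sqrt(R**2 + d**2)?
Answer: 450 + 2*sqrt(5) ≈ 454.47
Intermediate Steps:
D(G) = -G**2
((4 + 5)*(-2))*D(5) + g(2, -4) = ((4 + 5)*(-2))*(-1*5**2) + sqrt(2**2 + (-4)**2) = (9*(-2))*(-1*25) + sqrt(4 + 16) = -18*(-25) + sqrt(20) = 450 + 2*sqrt(5)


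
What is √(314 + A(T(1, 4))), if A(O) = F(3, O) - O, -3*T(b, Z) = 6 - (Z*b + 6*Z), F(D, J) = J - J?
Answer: 2*√690/3 ≈ 17.512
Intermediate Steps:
F(D, J) = 0
T(b, Z) = -2 + 2*Z + Z*b/3 (T(b, Z) = -(6 - (Z*b + 6*Z))/3 = -(6 - (6*Z + Z*b))/3 = -(6 + (-6*Z - Z*b))/3 = -(6 - 6*Z - Z*b)/3 = -2 + 2*Z + Z*b/3)
A(O) = -O (A(O) = 0 - O = -O)
√(314 + A(T(1, 4))) = √(314 - (-2 + 2*4 + (⅓)*4*1)) = √(314 - (-2 + 8 + 4/3)) = √(314 - 1*22/3) = √(314 - 22/3) = √(920/3) = 2*√690/3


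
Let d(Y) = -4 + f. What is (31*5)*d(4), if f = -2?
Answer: -930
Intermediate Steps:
d(Y) = -6 (d(Y) = -4 - 2 = -6)
(31*5)*d(4) = (31*5)*(-6) = 155*(-6) = -930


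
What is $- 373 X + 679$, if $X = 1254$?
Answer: $-467063$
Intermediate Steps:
$- 373 X + 679 = \left(-373\right) 1254 + 679 = -467742 + 679 = -467063$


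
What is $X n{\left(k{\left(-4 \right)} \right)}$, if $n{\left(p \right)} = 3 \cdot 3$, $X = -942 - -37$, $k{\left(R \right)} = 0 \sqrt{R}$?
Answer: $-8145$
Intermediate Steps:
$k{\left(R \right)} = 0$
$X = -905$ ($X = -942 + 37 = -905$)
$n{\left(p \right)} = 9$
$X n{\left(k{\left(-4 \right)} \right)} = \left(-905\right) 9 = -8145$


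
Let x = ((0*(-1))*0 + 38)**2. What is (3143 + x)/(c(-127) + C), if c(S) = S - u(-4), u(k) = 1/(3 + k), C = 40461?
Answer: 1529/13445 ≈ 0.11372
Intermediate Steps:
x = 1444 (x = (0*0 + 38)**2 = (0 + 38)**2 = 38**2 = 1444)
c(S) = 1 + S (c(S) = S - 1/(3 - 4) = S - 1/(-1) = S - 1*(-1) = S + 1 = 1 + S)
(3143 + x)/(c(-127) + C) = (3143 + 1444)/((1 - 127) + 40461) = 4587/(-126 + 40461) = 4587/40335 = 4587*(1/40335) = 1529/13445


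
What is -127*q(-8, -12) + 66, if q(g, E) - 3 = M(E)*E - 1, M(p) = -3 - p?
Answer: 13528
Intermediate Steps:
q(g, E) = 2 + E*(-3 - E) (q(g, E) = 3 + ((-3 - E)*E - 1) = 3 + (E*(-3 - E) - 1) = 3 + (-1 + E*(-3 - E)) = 2 + E*(-3 - E))
-127*q(-8, -12) + 66 = -127*(2 - 1*(-12)*(3 - 12)) + 66 = -127*(2 - 1*(-12)*(-9)) + 66 = -127*(2 - 108) + 66 = -127*(-106) + 66 = 13462 + 66 = 13528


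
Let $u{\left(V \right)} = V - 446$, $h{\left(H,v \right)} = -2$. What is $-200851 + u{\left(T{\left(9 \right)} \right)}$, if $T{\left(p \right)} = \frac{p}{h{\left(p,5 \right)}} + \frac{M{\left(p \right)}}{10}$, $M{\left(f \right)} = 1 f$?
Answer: $- \frac{1006503}{5} \approx -2.013 \cdot 10^{5}$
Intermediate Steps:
$M{\left(f \right)} = f$
$T{\left(p \right)} = - \frac{2 p}{5}$ ($T{\left(p \right)} = \frac{p}{-2} + \frac{p}{10} = p \left(- \frac{1}{2}\right) + p \frac{1}{10} = - \frac{p}{2} + \frac{p}{10} = - \frac{2 p}{5}$)
$u{\left(V \right)} = -446 + V$
$-200851 + u{\left(T{\left(9 \right)} \right)} = -200851 - \frac{2248}{5} = - \frac{1006503}{5}$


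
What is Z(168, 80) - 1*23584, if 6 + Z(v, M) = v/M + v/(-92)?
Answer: -5425637/230 ≈ -23590.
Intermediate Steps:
Z(v, M) = -6 - v/92 + v/M (Z(v, M) = -6 + (v/M + v/(-92)) = -6 + (v/M + v*(-1/92)) = -6 + (v/M - v/92) = -6 + (-v/92 + v/M) = -6 - v/92 + v/M)
Z(168, 80) - 1*23584 = (-6 - 1/92*168 + 168/80) - 1*23584 = (-6 - 42/23 + 168*(1/80)) - 23584 = (-6 - 42/23 + 21/10) - 23584 = -1317/230 - 23584 = -5425637/230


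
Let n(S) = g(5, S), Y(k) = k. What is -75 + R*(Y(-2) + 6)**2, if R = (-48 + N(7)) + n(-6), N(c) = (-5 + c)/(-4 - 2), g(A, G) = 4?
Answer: -2353/3 ≈ -784.33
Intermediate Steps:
N(c) = 5/6 - c/6 (N(c) = (-5 + c)/(-6) = (-5 + c)*(-1/6) = 5/6 - c/6)
n(S) = 4
R = -133/3 (R = (-48 + (5/6 - 1/6*7)) + 4 = (-48 + (5/6 - 7/6)) + 4 = (-48 - 1/3) + 4 = -145/3 + 4 = -133/3 ≈ -44.333)
-75 + R*(Y(-2) + 6)**2 = -75 - 133*(-2 + 6)**2/3 = -75 - 133/3*4**2 = -75 - 133/3*16 = -75 - 2128/3 = -2353/3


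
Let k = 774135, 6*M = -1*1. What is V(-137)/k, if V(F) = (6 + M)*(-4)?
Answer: -14/464481 ≈ -3.0141e-5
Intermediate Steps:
M = -1/6 (M = (-1*1)/6 = (1/6)*(-1) = -1/6 ≈ -0.16667)
V(F) = -70/3 (V(F) = (6 - 1/6)*(-4) = (35/6)*(-4) = -70/3)
V(-137)/k = -70/3/774135 = -70/3*1/774135 = -14/464481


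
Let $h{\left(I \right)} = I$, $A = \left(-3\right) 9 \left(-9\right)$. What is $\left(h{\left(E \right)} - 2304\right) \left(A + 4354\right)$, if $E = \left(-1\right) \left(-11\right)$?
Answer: $-10540921$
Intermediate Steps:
$A = 243$ ($A = \left(-27\right) \left(-9\right) = 243$)
$E = 11$
$\left(h{\left(E \right)} - 2304\right) \left(A + 4354\right) = \left(11 - 2304\right) \left(243 + 4354\right) = \left(11 - 2304\right) 4597 = \left(-2293\right) 4597 = -10540921$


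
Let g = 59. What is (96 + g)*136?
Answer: 21080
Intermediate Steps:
(96 + g)*136 = (96 + 59)*136 = 155*136 = 21080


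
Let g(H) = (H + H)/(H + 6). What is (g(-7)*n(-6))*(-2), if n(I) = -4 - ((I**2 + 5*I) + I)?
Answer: 112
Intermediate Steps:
g(H) = 2*H/(6 + H) (g(H) = (2*H)/(6 + H) = 2*H/(6 + H))
n(I) = -4 - I**2 - 6*I (n(I) = -4 - (I**2 + 6*I) = -4 + (-I**2 - 6*I) = -4 - I**2 - 6*I)
(g(-7)*n(-6))*(-2) = ((2*(-7)/(6 - 7))*(-4 - 1*(-6)**2 - 6*(-6)))*(-2) = ((2*(-7)/(-1))*(-4 - 1*36 + 36))*(-2) = ((2*(-7)*(-1))*(-4 - 36 + 36))*(-2) = (14*(-4))*(-2) = -56*(-2) = 112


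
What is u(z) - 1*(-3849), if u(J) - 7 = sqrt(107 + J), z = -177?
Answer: 3856 + I*sqrt(70) ≈ 3856.0 + 8.3666*I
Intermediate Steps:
u(J) = 7 + sqrt(107 + J)
u(z) - 1*(-3849) = (7 + sqrt(107 - 177)) - 1*(-3849) = (7 + sqrt(-70)) + 3849 = (7 + I*sqrt(70)) + 3849 = 3856 + I*sqrt(70)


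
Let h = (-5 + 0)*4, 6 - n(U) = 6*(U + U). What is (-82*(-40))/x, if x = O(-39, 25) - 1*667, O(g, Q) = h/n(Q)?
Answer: -482160/98039 ≈ -4.9180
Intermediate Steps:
n(U) = 6 - 12*U (n(U) = 6 - 6*(U + U) = 6 - 6*2*U = 6 - 12*U)
h = -20 (h = -5*4 = -20)
O(g, Q) = -20/(6 - 12*Q)
x = -98039/147 (x = 10/(3*(-1 + 2*25)) - 1*667 = 10/(3*(-1 + 50)) - 667 = (10/3)/49 - 667 = (10/3)*(1/49) - 667 = 10/147 - 667 = -98039/147 ≈ -666.93)
(-82*(-40))/x = (-82*(-40))/(-98039/147) = 3280*(-147/98039) = -482160/98039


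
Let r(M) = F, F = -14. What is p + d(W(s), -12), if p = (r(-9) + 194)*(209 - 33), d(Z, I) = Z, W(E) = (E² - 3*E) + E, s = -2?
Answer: 31688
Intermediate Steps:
W(E) = E² - 2*E
r(M) = -14
p = 31680 (p = (-14 + 194)*(209 - 33) = 180*176 = 31680)
p + d(W(s), -12) = 31680 - 2*(-2 - 2) = 31680 - 2*(-4) = 31680 + 8 = 31688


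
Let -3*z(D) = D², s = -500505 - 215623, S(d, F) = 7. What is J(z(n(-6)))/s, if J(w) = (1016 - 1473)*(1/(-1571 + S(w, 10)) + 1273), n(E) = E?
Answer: 909873747/1120024192 ≈ 0.81237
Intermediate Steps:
s = -716128
z(D) = -D²/3
J(w) = -909873747/1564 (J(w) = (1016 - 1473)*(1/(-1571 + 7) + 1273) = -457*(1/(-1564) + 1273) = -457*(-1/1564 + 1273) = -457*1990971/1564 = -909873747/1564)
J(z(n(-6)))/s = -909873747/1564/(-716128) = -909873747/1564*(-1/716128) = 909873747/1120024192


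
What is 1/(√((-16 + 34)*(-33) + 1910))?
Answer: √329/658 ≈ 0.027566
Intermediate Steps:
1/(√((-16 + 34)*(-33) + 1910)) = 1/(√(18*(-33) + 1910)) = 1/(√(-594 + 1910)) = 1/(√1316) = 1/(2*√329) = √329/658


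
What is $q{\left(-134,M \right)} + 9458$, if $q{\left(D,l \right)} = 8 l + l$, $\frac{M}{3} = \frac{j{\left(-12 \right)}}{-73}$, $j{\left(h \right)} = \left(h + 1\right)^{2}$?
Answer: $\frac{687167}{73} \approx 9413.3$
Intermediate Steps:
$j{\left(h \right)} = \left(1 + h\right)^{2}$
$M = - \frac{363}{73}$ ($M = 3 \frac{\left(1 - 12\right)^{2}}{-73} = 3 \left(-11\right)^{2} \left(- \frac{1}{73}\right) = 3 \cdot 121 \left(- \frac{1}{73}\right) = 3 \left(- \frac{121}{73}\right) = - \frac{363}{73} \approx -4.9726$)
$q{\left(D,l \right)} = 9 l$
$q{\left(-134,M \right)} + 9458 = 9 \left(- \frac{363}{73}\right) + 9458 = - \frac{3267}{73} + 9458 = \frac{687167}{73}$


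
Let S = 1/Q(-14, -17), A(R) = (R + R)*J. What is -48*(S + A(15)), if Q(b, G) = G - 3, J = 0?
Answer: 12/5 ≈ 2.4000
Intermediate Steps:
Q(b, G) = -3 + G
A(R) = 0 (A(R) = (R + R)*0 = (2*R)*0 = 0)
S = -1/20 (S = 1/(-3 - 17) = 1/(-20) = -1/20 ≈ -0.050000)
-48*(S + A(15)) = -48*(-1/20 + 0) = -48*(-1/20) = 12/5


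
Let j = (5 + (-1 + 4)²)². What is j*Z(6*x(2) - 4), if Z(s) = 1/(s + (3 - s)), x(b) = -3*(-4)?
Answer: 196/3 ≈ 65.333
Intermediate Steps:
x(b) = 12
j = 196 (j = (5 + 3²)² = (5 + 9)² = 14² = 196)
Z(s) = ⅓ (Z(s) = 1/3 = ⅓)
j*Z(6*x(2) - 4) = 196*(⅓) = 196/3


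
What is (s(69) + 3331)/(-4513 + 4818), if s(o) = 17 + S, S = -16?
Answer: 3332/305 ≈ 10.925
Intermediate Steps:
s(o) = 1 (s(o) = 17 - 16 = 1)
(s(69) + 3331)/(-4513 + 4818) = (1 + 3331)/(-4513 + 4818) = 3332/305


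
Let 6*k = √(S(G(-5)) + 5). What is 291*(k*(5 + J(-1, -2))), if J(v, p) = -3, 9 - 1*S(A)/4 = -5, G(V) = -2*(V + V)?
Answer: 97*√61 ≈ 757.59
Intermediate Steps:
G(V) = -4*V
S(A) = 56 (S(A) = 36 - 4*(-5) = 36 + 20 = 56)
k = √61/6 (k = √(56 + 5)/6 = √61/6 ≈ 1.3017)
291*(k*(5 + J(-1, -2))) = 291*((√61/6)*(5 - 3)) = 291*((√61/6)*2) = 291*(√61/3) = 97*√61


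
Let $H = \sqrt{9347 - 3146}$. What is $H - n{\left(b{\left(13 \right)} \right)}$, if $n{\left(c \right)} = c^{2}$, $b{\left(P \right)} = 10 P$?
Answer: $-16900 + 3 \sqrt{689} \approx -16821.0$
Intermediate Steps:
$H = 3 \sqrt{689}$ ($H = \sqrt{6201} = 3 \sqrt{689} \approx 78.746$)
$H - n{\left(b{\left(13 \right)} \right)} = 3 \sqrt{689} - \left(10 \cdot 13\right)^{2} = 3 \sqrt{689} - 130^{2} = 3 \sqrt{689} - 16900 = -16900 + 3 \sqrt{689}$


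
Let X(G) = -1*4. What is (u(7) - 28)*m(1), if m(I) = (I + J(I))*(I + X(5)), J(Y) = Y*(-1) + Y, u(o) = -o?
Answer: 105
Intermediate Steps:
X(G) = -4
J(Y) = 0 (J(Y) = -Y + Y = 0)
m(I) = I*(-4 + I) (m(I) = (I + 0)*(I - 4) = I*(-4 + I))
(u(7) - 28)*m(1) = (-1*7 - 28)*(1*(-4 + 1)) = (-7 - 28)*(1*(-3)) = -35*(-3) = 105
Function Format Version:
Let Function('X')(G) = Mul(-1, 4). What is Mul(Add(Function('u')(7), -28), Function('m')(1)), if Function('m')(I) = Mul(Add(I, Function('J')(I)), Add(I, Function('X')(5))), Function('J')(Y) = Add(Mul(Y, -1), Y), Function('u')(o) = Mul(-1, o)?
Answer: 105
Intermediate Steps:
Function('X')(G) = -4
Function('J')(Y) = 0 (Function('J')(Y) = Add(Mul(-1, Y), Y) = 0)
Function('m')(I) = Mul(I, Add(-4, I)) (Function('m')(I) = Mul(Add(I, 0), Add(I, -4)) = Mul(I, Add(-4, I)))
Mul(Add(Function('u')(7), -28), Function('m')(1)) = Mul(Add(Mul(-1, 7), -28), Mul(1, Add(-4, 1))) = Mul(Add(-7, -28), Mul(1, -3)) = Mul(-35, -3) = 105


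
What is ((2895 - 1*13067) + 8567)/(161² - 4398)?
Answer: -1605/21523 ≈ -0.074571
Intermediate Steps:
((2895 - 1*13067) + 8567)/(161² - 4398) = ((2895 - 13067) + 8567)/(25921 - 4398) = (-10172 + 8567)/21523 = -1605*1/21523 = -1605/21523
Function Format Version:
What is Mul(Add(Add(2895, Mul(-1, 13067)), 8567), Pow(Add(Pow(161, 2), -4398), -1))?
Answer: Rational(-1605, 21523) ≈ -0.074571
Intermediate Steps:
Mul(Add(Add(2895, Mul(-1, 13067)), 8567), Pow(Add(Pow(161, 2), -4398), -1)) = Mul(Add(Add(2895, -13067), 8567), Pow(Add(25921, -4398), -1)) = Mul(Add(-10172, 8567), Pow(21523, -1)) = Mul(-1605, Rational(1, 21523)) = Rational(-1605, 21523)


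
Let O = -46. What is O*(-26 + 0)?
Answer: 1196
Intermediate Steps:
O*(-26 + 0) = -46*(-26 + 0) = -46*(-26) = 1196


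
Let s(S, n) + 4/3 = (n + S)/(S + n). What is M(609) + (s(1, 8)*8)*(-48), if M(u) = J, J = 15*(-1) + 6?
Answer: 119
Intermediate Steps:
J = -9 (J = -15 + 6 = -9)
s(S, n) = -⅓ (s(S, n) = -4/3 + (n + S)/(S + n) = -4/3 + (S + n)/(S + n) = -4/3 + 1 = -⅓)
M(u) = -9
M(609) + (s(1, 8)*8)*(-48) = -9 - ⅓*8*(-48) = -9 - 8/3*(-48) = -9 + 128 = 119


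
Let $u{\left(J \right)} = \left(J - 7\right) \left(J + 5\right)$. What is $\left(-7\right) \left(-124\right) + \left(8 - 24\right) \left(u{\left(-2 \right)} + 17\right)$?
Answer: $1028$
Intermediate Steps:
$u{\left(J \right)} = \left(-7 + J\right) \left(5 + J\right)$
$\left(-7\right) \left(-124\right) + \left(8 - 24\right) \left(u{\left(-2 \right)} + 17\right) = \left(-7\right) \left(-124\right) + \left(8 - 24\right) \left(\left(-35 + \left(-2\right)^{2} - -4\right) + 17\right) = 868 - 16 \left(\left(-35 + 4 + 4\right) + 17\right) = 868 - 16 \left(-27 + 17\right) = 868 - -160 = 868 + 160 = 1028$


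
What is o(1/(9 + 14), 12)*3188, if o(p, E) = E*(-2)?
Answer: -76512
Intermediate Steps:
o(p, E) = -2*E
o(1/(9 + 14), 12)*3188 = -2*12*3188 = -24*3188 = -76512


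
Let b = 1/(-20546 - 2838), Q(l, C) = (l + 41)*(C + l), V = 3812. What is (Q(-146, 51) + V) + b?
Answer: 322395207/23384 ≈ 13787.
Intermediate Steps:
Q(l, C) = (41 + l)*(C + l)
b = -1/23384 (b = 1/(-23384) = -1/23384 ≈ -4.2764e-5)
(Q(-146, 51) + V) + b = (((-146)**2 + 41*51 + 41*(-146) + 51*(-146)) + 3812) - 1/23384 = ((21316 + 2091 - 5986 - 7446) + 3812) - 1/23384 = (9975 + 3812) - 1/23384 = 13787 - 1/23384 = 322395207/23384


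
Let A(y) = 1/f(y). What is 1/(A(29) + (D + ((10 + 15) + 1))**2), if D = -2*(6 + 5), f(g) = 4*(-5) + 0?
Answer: 20/319 ≈ 0.062696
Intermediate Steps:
f(g) = -20 (f(g) = -20 + 0 = -20)
A(y) = -1/20 (A(y) = 1/(-20) = -1/20)
D = -22 (D = -2*11 = -22)
1/(A(29) + (D + ((10 + 15) + 1))**2) = 1/(-1/20 + (-22 + ((10 + 15) + 1))**2) = 1/(-1/20 + (-22 + (25 + 1))**2) = 1/(-1/20 + (-22 + 26)**2) = 1/(-1/20 + 4**2) = 1/(-1/20 + 16) = 1/(319/20) = 20/319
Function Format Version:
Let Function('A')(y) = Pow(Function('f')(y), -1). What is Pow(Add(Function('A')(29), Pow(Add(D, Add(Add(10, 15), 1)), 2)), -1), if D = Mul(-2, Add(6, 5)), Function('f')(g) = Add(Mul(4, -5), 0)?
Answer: Rational(20, 319) ≈ 0.062696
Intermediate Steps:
Function('f')(g) = -20 (Function('f')(g) = Add(-20, 0) = -20)
Function('A')(y) = Rational(-1, 20) (Function('A')(y) = Pow(-20, -1) = Rational(-1, 20))
D = -22 (D = Mul(-2, 11) = -22)
Pow(Add(Function('A')(29), Pow(Add(D, Add(Add(10, 15), 1)), 2)), -1) = Pow(Add(Rational(-1, 20), Pow(Add(-22, Add(Add(10, 15), 1)), 2)), -1) = Pow(Add(Rational(-1, 20), Pow(Add(-22, Add(25, 1)), 2)), -1) = Pow(Add(Rational(-1, 20), Pow(Add(-22, 26), 2)), -1) = Pow(Add(Rational(-1, 20), Pow(4, 2)), -1) = Pow(Add(Rational(-1, 20), 16), -1) = Pow(Rational(319, 20), -1) = Rational(20, 319)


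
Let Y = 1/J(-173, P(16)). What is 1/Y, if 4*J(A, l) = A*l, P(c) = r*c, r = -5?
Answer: 3460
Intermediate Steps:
P(c) = -5*c
J(A, l) = A*l/4 (J(A, l) = (A*l)/4 = A*l/4)
Y = 1/3460 (Y = 1/((¼)*(-173)*(-5*16)) = 1/((¼)*(-173)*(-80)) = 1/3460 ≈ 0.00028902)
1/Y = 1/(1/3460) = 3460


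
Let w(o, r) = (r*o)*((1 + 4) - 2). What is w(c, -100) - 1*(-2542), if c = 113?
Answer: -31358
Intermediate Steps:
w(o, r) = 3*o*r (w(o, r) = (o*r)*(5 - 2) = (o*r)*3 = 3*o*r)
w(c, -100) - 1*(-2542) = 3*113*(-100) - 1*(-2542) = -33900 + 2542 = -31358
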